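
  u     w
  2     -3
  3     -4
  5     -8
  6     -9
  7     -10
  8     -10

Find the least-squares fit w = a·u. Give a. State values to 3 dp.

a = -1.401

XᵀX·[a]ᵀ = Xᵀw reads: 187·a = -262.
Hence a = -262 / 187 ≈ -1.40107.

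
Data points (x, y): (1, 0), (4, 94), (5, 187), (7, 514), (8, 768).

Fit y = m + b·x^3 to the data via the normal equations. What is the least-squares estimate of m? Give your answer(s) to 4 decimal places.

From the data, Σ1 = 5, Σx^3 = 1045, Σx^3·x^3 = 399515.
And Σy = 1563, Σx^3·y = 598909.
AᵀA·[m, b]ᵀ = Aᵀy becomes [[5, 1045]; [1045, 399515]]·[m, b]ᵀ = [1563, 598909]ᵀ.
Eliminating b: 399515·(row 1) − 1045·(row 2) gives 905550·m = 399515·1563 − 1045·598909 = -1417960, so m = -141796/90555.
Then b = (598909 − 1045·(-141796/90555))/399515 = 136121/90555.

m = -1.5659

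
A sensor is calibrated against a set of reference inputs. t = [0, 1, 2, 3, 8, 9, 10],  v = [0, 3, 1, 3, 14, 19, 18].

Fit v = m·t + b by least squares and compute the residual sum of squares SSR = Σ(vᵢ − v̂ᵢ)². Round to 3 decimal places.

Setting ∂/∂m … = 0 gives: 259·m + 33·b = 477;  33·m + 7·b = 58.
Δ = 259·7 − 33² = 724.
m = (477·7 − 33·58)/724 = 1425/724; b = (259·58 − 33·477)/724 = -719/724.
Residuals: 719/724, 733/362, -1407/724, -346/181, -545/724, 825/362, -499/724; SSR = 13577/724.

SSR = 18.753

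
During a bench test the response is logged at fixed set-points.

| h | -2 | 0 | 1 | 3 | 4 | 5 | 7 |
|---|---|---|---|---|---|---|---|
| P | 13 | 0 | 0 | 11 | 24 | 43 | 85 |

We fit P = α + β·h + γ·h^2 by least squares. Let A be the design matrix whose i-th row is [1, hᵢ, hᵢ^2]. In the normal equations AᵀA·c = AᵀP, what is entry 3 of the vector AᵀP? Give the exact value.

Entry 3 ↔ basis h^2, so (AᵀP)_{3} = Σᵢ (h^2)·Pᵢ = (4)·(13) + (0)·(0) + (1)·(0) + (9)·(11) + (16)·(24) + (25)·(43) + (49)·(85) = 5775.

5775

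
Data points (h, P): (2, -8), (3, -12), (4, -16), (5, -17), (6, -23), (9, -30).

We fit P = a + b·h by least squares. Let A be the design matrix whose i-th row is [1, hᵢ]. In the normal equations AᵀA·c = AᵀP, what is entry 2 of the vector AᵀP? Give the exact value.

Entry 2 ↔ basis h, so (AᵀP)_{2} = Σᵢ (h)·Pᵢ = (2)·(-8) + (3)·(-12) + (4)·(-16) + (5)·(-17) + (6)·(-23) + (9)·(-30) = -609.

-609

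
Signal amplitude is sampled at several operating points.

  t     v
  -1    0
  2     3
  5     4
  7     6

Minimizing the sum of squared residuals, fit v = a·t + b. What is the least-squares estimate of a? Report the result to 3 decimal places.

a = 0.701

Setting ∂/∂a … = 0 gives: 79·a + 13·b = 68;  13·a + 4·b = 13.
det = 79·4 − 13² = 147.
a = (68·4 − 13·13)/147 = 103/147; b = (79·13 − 13·68)/147 = 143/147.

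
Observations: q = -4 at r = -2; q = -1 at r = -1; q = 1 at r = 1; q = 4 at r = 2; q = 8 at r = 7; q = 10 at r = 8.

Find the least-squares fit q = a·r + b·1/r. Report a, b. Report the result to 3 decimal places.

Sums needed: Σr·r = 123, Σr·1/r = 6, Σ1/r·1/r = 7953/3136.
For Aᵀq: Σr·q = 154, Σ1/r·q = 235/28.
AᵀA·[a, b]ᵀ = Aᵀq becomes [[123, 6]; [6, 7953/3136]]·[a, b]ᵀ = [154, 235/28]ᵀ.
Eliminating b: (7953/3136)·(row 1) − 6·(row 2) gives (865323/3136)·a = (7953/3136)·154 − 6·(235/28) = 76203/224, so a = 118538/96147.
Then b = ((235/28) − 6·(118538/96147))/(7953/3136) = 37744/96147.

a = 1.233, b = 0.393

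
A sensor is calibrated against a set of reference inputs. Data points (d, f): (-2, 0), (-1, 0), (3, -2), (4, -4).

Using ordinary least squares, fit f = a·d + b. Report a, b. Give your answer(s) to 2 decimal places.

AᵀA·[a, b]ᵀ = Aᵀf reads: 30·a + 4·b = -22;  4·a + 4·b = -6.
det = 30·4 − 4² = 104.
a = ((-22)·4 − 4·(-6))/104 = -8/13; b = (30·(-6) − 4·(-22))/104 = -23/26.

a = -0.62, b = -0.88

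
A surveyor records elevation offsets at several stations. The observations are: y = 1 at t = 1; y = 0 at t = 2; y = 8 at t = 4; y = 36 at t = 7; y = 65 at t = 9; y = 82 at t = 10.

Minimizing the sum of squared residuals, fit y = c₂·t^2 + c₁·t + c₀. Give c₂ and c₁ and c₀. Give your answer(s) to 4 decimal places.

The normal equations are: 19235·c₂ + 2145·c₁ + 251·c₀ = 15358;  2145·c₂ + 251·c₁ + 33·c₀ = 1690;  251·c₂ + 33·c₁ + 6·c₀ = 192.
Solving the 3×3 system (Gaussian elimination) gives c₂ = 66/61, c₁ = -23566/8479, c₀ = 17162/8479.

c₂ = 1.0820, c₁ = -2.7793, c₀ = 2.0241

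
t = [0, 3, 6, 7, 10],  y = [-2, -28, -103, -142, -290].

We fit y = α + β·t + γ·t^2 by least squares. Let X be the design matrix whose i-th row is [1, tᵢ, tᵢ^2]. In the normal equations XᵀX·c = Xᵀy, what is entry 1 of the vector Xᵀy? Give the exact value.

-565

Entry 1 ↔ basis 1, so (Xᵀy)_{1} = Σᵢ yᵢ = (1)·(-2) + (1)·(-28) + (1)·(-103) + (1)·(-142) + (1)·(-290) = -565.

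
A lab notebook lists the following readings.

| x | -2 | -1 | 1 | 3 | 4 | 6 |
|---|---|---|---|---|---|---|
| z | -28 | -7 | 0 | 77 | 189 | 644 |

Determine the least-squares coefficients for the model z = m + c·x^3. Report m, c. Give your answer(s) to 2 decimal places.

Compute the Gram sums: Σ1 = 6, Σx^3 = 299, Σx^3·x^3 = 51547.
And Σz = 875, Σx^3·z = 153510.
Determinant 6·51547 − 299² = 219881.
m = (875·51547 − 299·153510)/219881 = -795865/219881; c = (6·153510 − 299·875)/219881 = 659435/219881.

m = -3.62, c = 3.00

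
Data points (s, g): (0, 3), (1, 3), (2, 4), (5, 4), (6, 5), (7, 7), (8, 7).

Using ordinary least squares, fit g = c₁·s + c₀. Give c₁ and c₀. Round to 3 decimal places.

c₁ = 0.498, c₀ = 2.653

From the data, Σs·s = 179, Σs = 29, Σ1 = 7.
Moment sums: Σs·g = 166, Σg = 33.
So AᵀA·[c₁, c₀]ᵀ = Aᵀg: [[179, 29]; [29, 7]]·[c₁, c₀]ᵀ = [166, 33]ᵀ.
Eliminating c₀: 7·(row 1) − 29·(row 2) gives 412·c₁ = 7·166 − 29·33 = 205, so c₁ = 205/412.
Then c₀ = (33 − 29·(205/412))/7 = 1093/412.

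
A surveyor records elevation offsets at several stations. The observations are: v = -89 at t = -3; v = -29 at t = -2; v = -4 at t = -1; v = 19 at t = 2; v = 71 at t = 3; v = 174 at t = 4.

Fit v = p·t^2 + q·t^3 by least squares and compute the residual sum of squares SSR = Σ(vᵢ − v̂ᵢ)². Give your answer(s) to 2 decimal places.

SSR = 1.98

Entries of XᵀX: Σt^2·t^2 = 451, Σt^2·t^3 = 1023, Σt^3·t^3 = 5683.
Moment sums: Σt^2·v = 2578, Σt^3·v = 15844.
Normal equations: [[451, 1023]; [1023, 5683]]·[p, q]ᵀ = [2578, 15844]ᵀ.
Eliminating q: 5683·(row 1) − 1023·(row 2) gives 1516504·p = 5683·2578 − 1023·15844 = -1557638, so p = -778819/758252.
Then q = (15844 − 1023·(-778819/758252))/5683 = 204925/68932.
Residuals: 96917/189563, -210158/189563, -7/379126, -127834/189563, -8731/379126, 32438/189563; SSR = 748797/379126.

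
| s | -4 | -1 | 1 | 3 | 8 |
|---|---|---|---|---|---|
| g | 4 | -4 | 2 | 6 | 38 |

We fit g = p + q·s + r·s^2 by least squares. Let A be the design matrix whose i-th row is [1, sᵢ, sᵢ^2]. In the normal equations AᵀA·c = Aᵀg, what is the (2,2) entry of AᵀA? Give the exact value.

Row 2 ↔ basis s, column 2 ↔ basis s, so (AᵀA)_{2,2} = Σᵢ (s)·(s) = (-4)·(-4) + (-1)·(-1) + (1)·(1) + (3)·(3) + (8)·(8) = 91.

91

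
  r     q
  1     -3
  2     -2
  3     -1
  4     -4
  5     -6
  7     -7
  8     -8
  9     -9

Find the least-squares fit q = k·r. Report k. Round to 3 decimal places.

k = -1.004

Entries of AᵀA: Σr·r = 249.
Right-hand side: Σr·q = -250.
Normal equations: [[249]]·[k]ᵀ = [-250]ᵀ.
k = (-250)/249 = -1.00402.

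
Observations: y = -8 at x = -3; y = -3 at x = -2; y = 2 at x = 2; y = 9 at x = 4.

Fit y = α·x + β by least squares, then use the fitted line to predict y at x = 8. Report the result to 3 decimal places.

ŷ = 16.565

Normal-equation sums: Σx·x = 33, Σx = 1, Σ1 = 4.
For Aᵀy: Σx·y = 70, Σy = 0.
det = 33·4 − 1² = 131.
α = (70·4 − 1·0)/131 = 280/131; β = (33·0 − 1·70)/131 = -70/131.
At x = 8: ŷ = (280/131)·(8) + (-70/131)·(1) = 2170/131.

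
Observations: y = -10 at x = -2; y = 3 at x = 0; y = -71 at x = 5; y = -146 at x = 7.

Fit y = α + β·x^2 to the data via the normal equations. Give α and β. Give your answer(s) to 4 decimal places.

α = 2.9872, β = -3.0250

Normal-equation sums: Σ1 = 4, Σx^2 = 78, Σx^2·x^2 = 3042.
Right-hand side: Σy = -224, Σx^2·y = -8969.
Normal equations: [[4, 78]; [78, 3042]]·[α, β]ᵀ = [-224, -8969]ᵀ.
det = 4·3042 − 78² = 6084.
α = ((-224)·3042 − 78·(-8969))/6084 = 233/78; β = (4·(-8969) − 78·(-224))/6084 = -4601/1521.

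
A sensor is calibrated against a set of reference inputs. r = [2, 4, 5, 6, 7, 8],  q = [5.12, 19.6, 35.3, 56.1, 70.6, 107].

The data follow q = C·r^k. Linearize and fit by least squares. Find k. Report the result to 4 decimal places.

Linearized form: ln q = k·ln r + ln C. From the 6 transformed points,
Over the data: Σln r = 9.5060, Σ(ln r)² = 16.3136, Σln q = 21.1296, Σln r·ln q = 36.2092.
Normal system: [[16.3136, 9.5060]; [9.5060, 6]]·[k, ln C]ᵀ = [36.2092, 21.1296]ᵀ.
Solving (det = 7.5177): k = 2.18117, ln C = 0.06589.

k = 2.1812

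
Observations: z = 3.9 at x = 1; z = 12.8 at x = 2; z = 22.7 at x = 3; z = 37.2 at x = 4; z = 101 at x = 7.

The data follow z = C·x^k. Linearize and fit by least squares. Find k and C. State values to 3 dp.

k = 1.655, C = 3.886

Let Y = ln z. Fitting Y = k·ln x + ln C by least squares:
Σln x = 5.1240, Σ(ln x)² = 7.3958, Σln z = 15.2642, Σln x·ln z = 19.1913.
Equations: 7.3958·k + 5.1240·ln C = 19.1913;  5.1240·k + 5·ln C = 15.2642.
Solving (det = 10.7239): k = 1.65454, ln C = 1.35728, so C = exp(1.35728) = 3.88561.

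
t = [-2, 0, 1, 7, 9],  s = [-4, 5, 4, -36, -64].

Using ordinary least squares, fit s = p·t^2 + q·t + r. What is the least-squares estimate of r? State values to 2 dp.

r = 3.77

Compute the Gram sums: Σt^2·t^2 = 8979, Σt^2·t = 1065, Σt^2 = 135, Σt·t = 135, Σt = 15, Σ1 = 5.
Right-hand side: Σt^2·s = -6960, Σt·s = -816, Σs = -95.
Inverting the 3×3 Gram matrix, [p, q, r]ᵀ = [-501/494, 3797/2470, 4657/1235]ᵀ.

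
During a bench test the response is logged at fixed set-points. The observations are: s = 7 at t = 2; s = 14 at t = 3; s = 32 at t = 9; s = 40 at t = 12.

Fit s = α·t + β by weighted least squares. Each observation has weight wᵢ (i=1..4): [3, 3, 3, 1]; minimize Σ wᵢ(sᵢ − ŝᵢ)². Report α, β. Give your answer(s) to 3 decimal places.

The normal equations are: 426·α + 54·β = 1512;  54·α + 10·β = 199.
Eliminating β: 10·(row 1) − 54·(row 2) gives 1344·α = 10·1512 − 54·199 = 4374, so α = 729/224.
Then β = (199 − 54·(729/224))/10 = 521/224.

α = 3.254, β = 2.326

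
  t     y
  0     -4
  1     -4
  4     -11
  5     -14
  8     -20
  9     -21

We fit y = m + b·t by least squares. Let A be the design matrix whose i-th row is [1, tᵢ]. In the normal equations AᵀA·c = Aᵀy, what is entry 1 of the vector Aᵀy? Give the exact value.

Entry 1 ↔ basis 1, so (Aᵀy)_{1} = Σᵢ yᵢ = (1)·(-4) + (1)·(-4) + (1)·(-11) + (1)·(-14) + (1)·(-20) + (1)·(-21) = -74.

-74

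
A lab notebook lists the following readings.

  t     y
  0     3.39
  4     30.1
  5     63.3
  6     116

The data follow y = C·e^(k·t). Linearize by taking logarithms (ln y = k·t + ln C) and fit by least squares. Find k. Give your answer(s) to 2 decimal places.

k = 0.59

With ln yᵢ as the transformed response and tᵢ as the regressor:
Σt = 15.0000, Σ(t)² = 77.0000, Σln y = 13.5268, Σt·ln y = 62.8791.
Equations: 77.0000·k + 15.0000·ln C = 62.8791;  15.0000·k + 4·ln C = 13.5268.
Solving (det = 83.0000): k = 0.58571, ln C = 1.18530.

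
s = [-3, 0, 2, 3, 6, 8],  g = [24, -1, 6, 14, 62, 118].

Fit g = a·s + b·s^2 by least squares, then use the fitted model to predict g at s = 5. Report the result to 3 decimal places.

ĝ = 42.596

The normal equations are: 122·a + 736·b = 1298;  736·a + 5570·b = 10150.
(Σs·s = 122, Σs·s^2 = 736, Σs^2·s^2 = 5570, Σs·g = 1298, Σs^2·g = 10150.)
det = 122·5570 − 736² = 137844.
a = (1298·5570 − 736·10150)/137844 = -20045/11487; b = (122·10150 − 736·1298)/137844 = 23581/11487.
At s = 5: ĝ = (-20045/11487)·(5) + (23581/11487)·(25) = 23300/547.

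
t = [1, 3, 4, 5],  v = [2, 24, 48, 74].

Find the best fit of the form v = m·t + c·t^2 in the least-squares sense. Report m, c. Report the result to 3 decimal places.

XᵀX·[m, c]ᵀ = Xᵀv reads: 51·m + 217·c = 636;  217·m + 963·c = 2836.
det = 51·963 − 217² = 2024.
m = (636·963 − 217·2836)/2024 = -16/11; c = (51·2836 − 217·636)/2024 = 36/11.

m = -1.455, c = 3.273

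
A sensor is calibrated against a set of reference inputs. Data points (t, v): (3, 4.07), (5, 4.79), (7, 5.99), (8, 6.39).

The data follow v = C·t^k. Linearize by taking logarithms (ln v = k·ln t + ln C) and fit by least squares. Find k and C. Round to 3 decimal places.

Let Y = ln v. Fitting Y = k·ln t + ln C by least squares:
AᵀA = [[11.9079, 6.7334]; [6.7334, 4]], rhs = [11.4035, 6.6150]ᵀ  (here Σln t = 6.7334, Σ(ln t)² = 11.9079, Σln v = 6.6150, Σln t·ln v = 11.4035).
Slope k = (n·Σln t·ln v − Σln t·Σln v)/(n·Σ(ln t)² − (Σln t)²) = (4·11.4035 − 6.7334·6.6150)/2.2928 = 0.46772; ln C = (Σln v − k·Σln t)/n = 0.86642, so C = exp(0.86642) = 2.37837.

k = 0.468, C = 2.378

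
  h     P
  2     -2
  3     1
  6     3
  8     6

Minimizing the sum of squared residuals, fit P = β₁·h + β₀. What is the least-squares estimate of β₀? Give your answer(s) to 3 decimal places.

Forming MᵀM = [[113, 19]; [19, 4]] and MᵀP = [65, 8]ᵀ gives MᵀM·[β₁, β₀]ᵀ = MᵀP.
Δ = 113·4 − 19² = 91.
β₁ = (65·4 − 19·8)/91 = 108/91; β₀ = (113·8 − 19·65)/91 = -331/91.

β₀ = -3.637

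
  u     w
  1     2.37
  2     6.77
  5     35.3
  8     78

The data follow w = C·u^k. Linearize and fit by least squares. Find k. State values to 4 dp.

k = 1.6974

Linearized form: ln w = k·ln u + ln C. From the 4 transformed points,
Σln u = 4.3820, Σ(ln u)² = 7.3948, Σln w = 10.6960, Σln u·ln w = 16.1210.
Normal system: [[7.3948, 4.3820]; [4.3820, 4]]·[k, ln C]ᵀ = [16.1210, 10.6960]ᵀ.
Δ = 7.3948·4 − (4.3820)² = 10.3771; k = (16.1210·4 − 4.3820·10.6960)/10.3771 = 1.69739, ln C = (7.3948·10.6960 − 4.3820·16.1210)/10.3771 = 0.81450.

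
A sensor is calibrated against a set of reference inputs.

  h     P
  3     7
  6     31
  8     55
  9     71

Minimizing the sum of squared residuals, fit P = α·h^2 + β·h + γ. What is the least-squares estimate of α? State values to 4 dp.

Compute the Gram sums: Σh^2·h^2 = 12034, Σh^2·h = 1484, Σh^2 = 190, Σh·h = 190, Σh = 26, Σ1 = 4.
Right-hand side: Σh^2·P = 10450, Σh·P = 1286, ΣP = 164.
Normal equations: [[12034, 1484, 190]; [1484, 190, 26]; [190, 26, 4]]·[α, β, γ]ᵀ = [10450, 1286, 164]ᵀ.
Inverting the 3×3 Gram matrix, [α, β, γ]ᵀ = [10/11, -10/33, -7/33]ᵀ.

α = 0.9091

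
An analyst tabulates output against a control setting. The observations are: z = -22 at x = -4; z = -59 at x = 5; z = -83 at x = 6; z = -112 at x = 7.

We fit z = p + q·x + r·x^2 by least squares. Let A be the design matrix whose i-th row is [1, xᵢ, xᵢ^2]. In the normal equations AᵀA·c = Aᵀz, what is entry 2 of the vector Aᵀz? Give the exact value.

Entry 2 ↔ basis x, so (Aᵀz)_{2} = Σᵢ (x)·zᵢ = (-4)·(-22) + (5)·(-59) + (6)·(-83) + (7)·(-112) = -1489.

-1489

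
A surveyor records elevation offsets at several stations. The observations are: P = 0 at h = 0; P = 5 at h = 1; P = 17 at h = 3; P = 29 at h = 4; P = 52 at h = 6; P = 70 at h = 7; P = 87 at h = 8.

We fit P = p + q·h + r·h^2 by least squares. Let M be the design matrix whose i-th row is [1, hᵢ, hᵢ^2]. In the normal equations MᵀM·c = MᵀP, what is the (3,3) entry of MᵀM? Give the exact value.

8131

Row 3 ↔ basis h^2, column 3 ↔ basis h^2, so (MᵀM)_{3,3} = Σᵢ (h^2)·(h^2) = (0)·(0) + (1)·(1) + (9)·(9) + (16)·(16) + (36)·(36) + (49)·(49) + (64)·(64) = 8131.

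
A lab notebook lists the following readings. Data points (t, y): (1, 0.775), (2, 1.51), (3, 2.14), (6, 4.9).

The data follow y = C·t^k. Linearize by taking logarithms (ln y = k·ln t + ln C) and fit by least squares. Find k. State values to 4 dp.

Taking logs, ln y = k·ln t + ln C, so regress ln y on ln t.
Sums: Σln t = 3.5835, Σ(ln t)² = 4.8978, Σln y = 2.5073, Σln t·ln y = 3.9690.
Normal system: [[4.8978, 3.5835]; [3.5835, 4]]·[k, ln C]ᵀ = [3.9690, 2.5073]ᵀ.
Δ = 4.8978·4 − (3.5835)² = 6.7496; k = (3.9690·4 − 3.5835·2.5073)/6.7496 = 1.02098, ln C = (4.8978·2.5073 − 3.5835·3.9690)/6.7496 = -0.28786.

k = 1.0210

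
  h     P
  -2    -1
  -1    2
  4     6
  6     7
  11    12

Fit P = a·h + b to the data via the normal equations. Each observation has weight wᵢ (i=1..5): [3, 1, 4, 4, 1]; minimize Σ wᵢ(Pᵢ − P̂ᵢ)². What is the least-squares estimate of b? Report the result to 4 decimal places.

b = 1.5721

Compute the Gram sums: Σwᵢ·h·h = 342, Σwᵢ·h = 44, Σwᵢ·1 = 13.
Right-hand side: Σwᵢ·h·P = 400, Σwᵢ·P = 63.
MᵀWM·[a, b]ᵀ = MᵀWP becomes [[342, 44]; [44, 13]]·[a, b]ᵀ = [400, 63]ᵀ.
Eliminating b: 13·(row 1) − 44·(row 2) gives 2510·a = 13·400 − 44·63 = 2428, so a = 1214/1255.
Then b = (63 − 44·(1214/1255))/13 = 1973/1255.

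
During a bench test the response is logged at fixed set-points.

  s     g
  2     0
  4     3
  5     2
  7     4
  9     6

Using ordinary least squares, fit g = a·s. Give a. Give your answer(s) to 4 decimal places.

With design matrix M, MᵀM = [[175]] and Mᵀg = [104]ᵀ.
a = 104/175 = 0.594286.

a = 0.5943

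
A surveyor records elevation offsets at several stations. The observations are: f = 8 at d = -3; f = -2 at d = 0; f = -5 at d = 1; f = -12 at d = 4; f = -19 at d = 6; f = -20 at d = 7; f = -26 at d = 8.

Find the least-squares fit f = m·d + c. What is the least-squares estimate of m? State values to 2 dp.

m = -2.91

Setting ∂/∂m … = 0 gives: 175·m + 23·c = -539;  23·m + 7·c = -76.
Δ = 175·7 − 23² = 696.
m = ((-539)·7 − 23·(-76))/696 = -675/232; c = (175·(-76) − 23·(-539))/696 = -301/232.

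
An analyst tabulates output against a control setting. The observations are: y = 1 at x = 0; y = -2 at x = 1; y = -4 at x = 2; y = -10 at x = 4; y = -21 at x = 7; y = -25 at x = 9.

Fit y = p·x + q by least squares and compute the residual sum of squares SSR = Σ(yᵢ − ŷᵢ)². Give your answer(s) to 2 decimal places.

SSR = 3.33

The normal equations are: 151·p + 23·q = -422;  23·p + 6·q = -61.
det = 151·6 − 23² = 377.
p = ((-422)·6 − 23·(-61))/377 = -1129/377; q = (151·(-61) − 23·(-422))/377 = 495/377.
Residuals: -118/377, -120/377, 255/377, 251/377, -509/377, 241/377; SSR = 1256/377.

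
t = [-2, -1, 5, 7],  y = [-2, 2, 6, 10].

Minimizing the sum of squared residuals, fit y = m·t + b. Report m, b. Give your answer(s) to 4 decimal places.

From the data, Σt·t = 79, Σt = 9, Σ1 = 4.
For Aᵀy: Σt·y = 102, Σy = 16.
So AᵀA·[m, b]ᵀ = Aᵀy: [[79, 9]; [9, 4]]·[m, b]ᵀ = [102, 16]ᵀ.
Δ = 79·4 − 9² = 235.
m = (102·4 − 9·16)/235 = 264/235; b = (79·16 − 9·102)/235 = 346/235.

m = 1.1234, b = 1.4723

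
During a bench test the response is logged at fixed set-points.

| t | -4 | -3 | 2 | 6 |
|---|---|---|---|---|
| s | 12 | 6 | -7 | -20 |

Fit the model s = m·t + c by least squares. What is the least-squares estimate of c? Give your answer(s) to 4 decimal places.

With design matrix A, AᵀA = [[65, 1]; [1, 4]] and Aᵀs = [-200, -9]ᵀ.
Eliminating c: 4·(row 1) − 1·(row 2) gives 259·m = 4·(-200) − 1·(-9) = -791, so m = -113/37.
Then c = ((-9) − 1·(-113/37))/4 = -55/37.

c = -1.4865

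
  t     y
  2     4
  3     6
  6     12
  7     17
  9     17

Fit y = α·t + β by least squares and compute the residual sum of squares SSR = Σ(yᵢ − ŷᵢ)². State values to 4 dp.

SSR = 9.1566

AᵀA·[α, β]ᵀ = Aᵀy reads: 179·α + 27·β = 370;  27·α + 5·β = 56.
Δ = 179·5 − 27² = 166.
α = (370·5 − 27·56)/166 = 169/83; β = (179·56 − 27·370)/166 = 17/83.
Residuals: -23/83, -26/83, -35/83, 211/83, -127/83; SSR = 760/83.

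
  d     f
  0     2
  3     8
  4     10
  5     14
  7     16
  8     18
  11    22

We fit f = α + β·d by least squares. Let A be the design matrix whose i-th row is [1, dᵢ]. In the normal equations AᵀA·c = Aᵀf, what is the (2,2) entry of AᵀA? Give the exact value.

Row 2 ↔ basis d, column 2 ↔ basis d, so (AᵀA)_{2,2} = Σᵢ (d)·(d) = (0)·(0) + (3)·(3) + (4)·(4) + (5)·(5) + (7)·(7) + (8)·(8) + (11)·(11) = 284.

284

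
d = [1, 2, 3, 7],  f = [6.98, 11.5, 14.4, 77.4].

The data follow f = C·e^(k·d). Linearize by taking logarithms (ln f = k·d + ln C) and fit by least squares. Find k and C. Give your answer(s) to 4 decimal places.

Linearized form: ln f = k·d + ln C. From the 4 transformed points,
Σd = 13.0000, Σ(d)² = 63.0000, Σln f = 11.4016, Σd·ln f = 45.2723.
Normal system: [[63.0000, 13.0000]; [13.0000, 4]]·[k, ln C]ᵀ = [45.2723, 11.4016]ᵀ.
Δ = 63.0000·4 − (13.0000)² = 83.0000; k = (45.2723·4 − 13.0000·11.4016)/83.0000 = 0.39600, ln C = (63.0000·11.4016 − 13.0000·45.2723)/83.0000 = 1.56339, so C = exp(1.56339) = 4.77497.

k = 0.3960, C = 4.7750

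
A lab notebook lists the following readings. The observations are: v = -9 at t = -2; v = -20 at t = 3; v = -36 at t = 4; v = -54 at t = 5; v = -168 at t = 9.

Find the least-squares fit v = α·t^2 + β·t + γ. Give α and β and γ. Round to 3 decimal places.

α = -2.014, β = -0.373, γ = -1.602

Setting ∂/∂α … = 0 gives: 7539·α + 937·β + 135·γ = -15750;  937·α + 135·β + 19·γ = -1968;  135·α + 19·β + 5·γ = -287.
Inverting the 3×3 Gram matrix, [α, β, γ]ᵀ = [-326113/161918, -60429/161918, -129706/80959]ᵀ.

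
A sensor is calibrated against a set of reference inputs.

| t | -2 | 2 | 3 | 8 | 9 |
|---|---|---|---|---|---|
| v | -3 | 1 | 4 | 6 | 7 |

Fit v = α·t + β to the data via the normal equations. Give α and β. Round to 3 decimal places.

α = 0.866, β = -0.463

MᵀM·[α, β]ᵀ = Mᵀv reads: 162·α + 20·β = 131;  20·α + 5·β = 15.
det = 162·5 − 20² = 410.
α = (131·5 − 20·15)/410 = 71/82; β = (162·15 − 20·131)/410 = -19/41.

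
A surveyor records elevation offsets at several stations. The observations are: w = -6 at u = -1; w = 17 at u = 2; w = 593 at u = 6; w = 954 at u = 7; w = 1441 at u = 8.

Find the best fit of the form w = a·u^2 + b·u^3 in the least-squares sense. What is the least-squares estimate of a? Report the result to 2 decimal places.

From the data, Σu^2·u^2 = 7810, Σu^2·u^3 = 57382, Σu^3·u^3 = 426514.
For Mᵀw: Σu^2·w = 160380, Σu^3·w = 1193244.
Determinant 7810·426514 − 57382² = 38380416.
a = (160380·426514 − 57382·1193244)/38380416 = -1383581/799592; b = (7810·1193244 − 57382·160380)/38380416 = 2423135/799592.

a = -1.73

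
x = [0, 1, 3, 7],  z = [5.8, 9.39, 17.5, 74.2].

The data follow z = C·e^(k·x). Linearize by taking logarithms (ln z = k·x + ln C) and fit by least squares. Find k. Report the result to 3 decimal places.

Let Y = ln z. Fitting Y = k·x + ln C by least squares:
Over the data: Σx = 11.0000, Σ(x)² = 59.0000, Σln z = 11.1665, Σx·ln z = 40.9736.
Normal system: [[59.0000, 11.0000]; [11.0000, 4]]·[k, ln C]ᵀ = [40.9736, 11.1665]ᵀ.
Δ = 59.0000·4 − (11.0000)² = 115.0000; k = (40.9736·4 − 11.0000·11.1665)/115.0000 = 0.35707, ln C = (59.0000·11.1665 − 11.0000·40.9736)/115.0000 = 1.80967.

k = 0.357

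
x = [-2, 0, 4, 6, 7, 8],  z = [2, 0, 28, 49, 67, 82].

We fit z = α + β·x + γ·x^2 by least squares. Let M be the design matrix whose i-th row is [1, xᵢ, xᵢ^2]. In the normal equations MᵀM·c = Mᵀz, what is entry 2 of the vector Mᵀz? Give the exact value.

1527

Entry 2 ↔ basis x, so (Mᵀz)_{2} = Σᵢ (x)·zᵢ = (-2)·(2) + (0)·(0) + (4)·(28) + (6)·(49) + (7)·(67) + (8)·(82) = 1527.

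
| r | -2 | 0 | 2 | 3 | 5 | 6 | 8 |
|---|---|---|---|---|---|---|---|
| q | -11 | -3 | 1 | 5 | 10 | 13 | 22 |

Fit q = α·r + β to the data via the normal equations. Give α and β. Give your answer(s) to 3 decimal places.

Sums needed: Σr·r = 142, Σr = 22, Σ1 = 7.
Moment sums: Σr·q = 343, Σq = 37.
det = 142·7 − 22² = 510.
α = (343·7 − 22·37)/510 = 529/170; β = (142·37 − 22·343)/510 = -382/85.

α = 3.112, β = -4.494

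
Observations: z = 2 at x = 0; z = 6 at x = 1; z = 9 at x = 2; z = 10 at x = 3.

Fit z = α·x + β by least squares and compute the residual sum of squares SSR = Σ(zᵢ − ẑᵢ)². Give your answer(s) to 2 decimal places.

The normal system MᵀM·[α, β]ᵀ = Mᵀz is [[14, 6]; [6, 4]]·[α, β]ᵀ = [54, 27]ᵀ.
Eliminating β: 4·(row 1) − 6·(row 2) gives 20·α = 4·54 − 6·27 = 54, so α = 27/10.
Then β = (27 − 6·(27/10))/4 = 27/10.
Residuals: -7/10, 3/5, 9/10, -4/5; SSR = 23/10.

SSR = 2.30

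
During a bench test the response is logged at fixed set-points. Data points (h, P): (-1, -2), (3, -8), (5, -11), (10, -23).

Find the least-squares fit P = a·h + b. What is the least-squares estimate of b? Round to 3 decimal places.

Normal-equation sums: Σh·h = 135, Σh = 17, Σ1 = 4.
Moment sums: Σh·P = -307, ΣP = -44.
XᵀX·[a, b]ᵀ = XᵀP becomes [[135, 17]; [17, 4]]·[a, b]ᵀ = [-307, -44]ᵀ.
Determinant 135·4 − 17² = 251.
a = ((-307)·4 − 17·(-44))/251 = -480/251; b = (135·(-44) − 17·(-307))/251 = -721/251.

b = -2.873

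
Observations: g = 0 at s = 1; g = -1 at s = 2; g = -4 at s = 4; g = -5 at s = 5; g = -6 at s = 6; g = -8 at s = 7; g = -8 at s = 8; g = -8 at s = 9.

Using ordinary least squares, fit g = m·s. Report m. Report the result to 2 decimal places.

The normal equations are: 276·m = -271.
(Σs·s = 276, Σs·g = -271.)
Hence m = -271 / 276 ≈ -0.981884.

m = -0.98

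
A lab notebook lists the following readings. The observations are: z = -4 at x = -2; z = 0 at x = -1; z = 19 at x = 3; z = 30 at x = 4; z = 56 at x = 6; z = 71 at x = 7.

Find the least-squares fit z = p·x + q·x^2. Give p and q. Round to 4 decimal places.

p = 3.5390, q = 0.9532

The normal equations are: 115·p + 641·q = 1018;  641·p + 4051·q = 6130.
Eliminating q: 4051·(row 1) − 641·(row 2) gives 54984·p = 4051·1018 − 641·6130 = 194588, so p = 48647/13746.
Then q = (6130 − 641·(48647/13746))/4051 = 13103/13746.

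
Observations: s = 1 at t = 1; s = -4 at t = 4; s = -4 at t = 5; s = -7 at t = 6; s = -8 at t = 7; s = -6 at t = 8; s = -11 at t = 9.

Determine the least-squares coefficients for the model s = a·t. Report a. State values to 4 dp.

a = -1.0294

Compute the Gram sums: Σt·t = 272.
Moment sums: Σt·s = -280.
XᵀX·[a]ᵀ = Xᵀs becomes [[272]]·[a]ᵀ = [-280]ᵀ.
Hence a = -280 / 272 ≈ -1.02941.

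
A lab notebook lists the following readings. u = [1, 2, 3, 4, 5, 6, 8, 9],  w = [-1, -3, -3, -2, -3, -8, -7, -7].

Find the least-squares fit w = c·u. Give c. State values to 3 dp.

c = -0.873

Sums needed: Σu·u = 236.
And Σu·w = -206.
Normal equations: [[236]]·[c]ᵀ = [-206]ᵀ.
c = (-206)/236 = -0.872881.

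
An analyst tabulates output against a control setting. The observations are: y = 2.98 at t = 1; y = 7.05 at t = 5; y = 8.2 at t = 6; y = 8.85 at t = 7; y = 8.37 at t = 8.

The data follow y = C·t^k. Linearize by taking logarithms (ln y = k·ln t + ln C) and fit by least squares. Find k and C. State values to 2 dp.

With ln yᵢ as the transformed response and ln tᵢ as the regressor:
AᵀA = [[13.9113, 7.4265]; [7.4265, 5]], rhs = [15.5744, 9.4542]ᵀ  (here Σln t = 7.4265, Σ(ln t)² = 13.9113, Σln y = 9.4542, Σln t·ln y = 15.5744).
Δ = 13.9113·5 − (7.4265)² = 14.4030; k = (15.5744·5 − 7.4265·9.4542)/14.4030 = 0.53184, ln C = (13.9113·9.4542 − 7.4265·15.5744)/14.4030 = 1.10089, so C = exp(1.10089) = 3.00683.

k = 0.53, C = 3.01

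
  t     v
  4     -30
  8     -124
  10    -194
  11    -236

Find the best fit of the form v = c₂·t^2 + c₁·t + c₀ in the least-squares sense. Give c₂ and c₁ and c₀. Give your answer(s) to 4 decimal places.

c₂ = -1.9839, c₁ = 0.3710, c₀ = 0.2258

Forming XᵀX = [[28993, 2907, 301]; [2907, 301, 33]; [301, 33, 4]] and Xᵀv = [-56372, -5648, -584]ᵀ gives XᵀX·[c₂, c₁, c₀]ᵀ = Xᵀv.
Row-reducing yields c₂ = -123/62, c₁ = 23/62, c₀ = 7/31.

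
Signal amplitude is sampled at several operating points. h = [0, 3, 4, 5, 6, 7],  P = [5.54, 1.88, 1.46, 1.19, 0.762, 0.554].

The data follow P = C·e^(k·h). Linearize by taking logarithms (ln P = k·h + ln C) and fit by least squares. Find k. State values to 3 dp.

With ln Pᵢ as the transformed response and hᵢ as the regressor:
Σh = 25.0000, Σ(h)² = 135.0000, Σln P = 2.0333, Σh·ln P = -1.4877.
Equations: 135.0000·k + 25.0000·ln C = -1.4877;  25.0000·k + 6·ln C = 2.0333.
Solving (det = 185.0000): k = -0.32301, ln C = 1.68476.

k = -0.323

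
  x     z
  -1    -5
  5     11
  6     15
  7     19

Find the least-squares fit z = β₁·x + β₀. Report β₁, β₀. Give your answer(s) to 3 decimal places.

With design matrix M, MᵀM = [[111, 17]; [17, 4]] and Mᵀz = [283, 40]ᵀ.
det = 111·4 − 17² = 155.
β₁ = (283·4 − 17·40)/155 = 452/155; β₀ = (111·40 − 17·283)/155 = -371/155.

β₁ = 2.916, β₀ = -2.394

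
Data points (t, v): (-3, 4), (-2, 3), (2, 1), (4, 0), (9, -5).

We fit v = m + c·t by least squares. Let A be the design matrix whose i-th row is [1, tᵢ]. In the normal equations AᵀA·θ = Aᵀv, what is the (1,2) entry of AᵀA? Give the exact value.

10

Row 1 ↔ basis 1, column 2 ↔ basis t, so (AᵀA)_{1,2} = Σᵢ t = (1)·(-3) + (1)·(-2) + (1)·(2) + (1)·(4) + (1)·(9) = 10.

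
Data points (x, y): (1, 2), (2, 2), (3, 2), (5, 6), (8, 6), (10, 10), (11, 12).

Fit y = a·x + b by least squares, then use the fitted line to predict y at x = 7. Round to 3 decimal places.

ŷ = 6.973

MᵀM·[a, b]ᵀ = Mᵀy reads: 324·a + 40·b = 322;  40·a + 7·b = 40.
Eliminating b: 7·(row 1) − 40·(row 2) gives 668·a = 7·322 − 40·40 = 654, so a = 327/334.
Then b = (40 − 40·(327/334))/7 = 20/167.
At x = 7: ŷ = (327/334)·(7) + (20/167)·(1) = 2329/334.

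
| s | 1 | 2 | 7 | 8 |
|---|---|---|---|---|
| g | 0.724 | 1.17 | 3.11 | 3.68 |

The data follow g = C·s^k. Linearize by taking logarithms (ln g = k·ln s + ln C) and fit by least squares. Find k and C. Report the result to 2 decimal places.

k = 0.78, C = 0.71

Linearized form: ln g = k·ln s + ln C. From the 4 transformed points,
Σln s = 4.7185, Σ(ln s)² = 8.5911, Σln g = 2.2716, Σln s·ln g = 5.0260.
Equations: 8.5911·k + 4.7185·ln C = 5.0260;  4.7185·k + 4·ln C = 2.2716.
Slope k = (n·Σln s·ln g − Σln s·Σln g)/(n·Σ(ln s)² − (Σln s)²) = (4·5.0260 − 4.7185·2.2716)/12.1002 = 0.77567; ln C = (Σln g − k·Σln s)/n = -0.34710, so C = exp(-0.34710) = 0.70673.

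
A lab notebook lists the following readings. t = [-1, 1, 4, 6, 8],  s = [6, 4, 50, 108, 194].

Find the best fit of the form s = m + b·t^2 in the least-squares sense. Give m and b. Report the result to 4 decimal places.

With design matrix M, MᵀM = [[5, 118]; [118, 5650]] and Mᵀs = [362, 17114]ᵀ.
Δ = 5·5650 − 118² = 14326.
m = (362·5650 − 118·17114)/14326 = 12924/7163; b = (5·17114 − 118·362)/14326 = 21427/7163.

m = 1.8043, b = 2.9913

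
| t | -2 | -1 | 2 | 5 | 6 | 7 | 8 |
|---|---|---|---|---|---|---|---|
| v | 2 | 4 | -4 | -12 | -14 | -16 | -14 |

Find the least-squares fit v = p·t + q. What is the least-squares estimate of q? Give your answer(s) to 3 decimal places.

Sums needed: Σt·t = 183, Σt = 25, Σ1 = 7.
For Mᵀv: Σt·v = -384, Σv = -54.
Normal equations: [[183, 25]; [25, 7]]·[p, q]ᵀ = [-384, -54]ᵀ.
Δ = 183·7 − 25² = 656.
p = ((-384)·7 − 25·(-54))/656 = -669/328; q = (183·(-54) − 25·(-384))/656 = -141/328.

q = -0.430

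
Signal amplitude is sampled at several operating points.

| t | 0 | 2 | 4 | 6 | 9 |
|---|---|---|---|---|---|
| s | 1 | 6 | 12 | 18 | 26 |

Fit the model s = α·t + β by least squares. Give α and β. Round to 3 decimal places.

α = 2.816, β = 0.775

Entries of AᵀA: Σt·t = 137, Σt = 21, Σ1 = 5.
Right-hand side: Σt·s = 402, Σs = 63.
So AᵀA·[α, β]ᵀ = Aᵀs: [[137, 21]; [21, 5]]·[α, β]ᵀ = [402, 63]ᵀ.
det = 137·5 − 21² = 244.
α = (402·5 − 21·63)/244 = 687/244; β = (137·63 − 21·402)/244 = 189/244.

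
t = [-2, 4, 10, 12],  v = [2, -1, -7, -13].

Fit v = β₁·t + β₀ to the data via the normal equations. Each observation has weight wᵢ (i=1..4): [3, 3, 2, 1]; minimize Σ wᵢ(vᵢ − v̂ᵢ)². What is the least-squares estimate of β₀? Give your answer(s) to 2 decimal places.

β₀ = 1.12

Sums needed: Σwᵢ·t·t = 404, Σwᵢ·t = 38, Σwᵢ·1 = 9.
For MᵀWv: Σwᵢ·t·v = -320, Σwᵢ·v = -24.
So MᵀWM·[β₁, β₀]ᵀ = MᵀWv: [[404, 38]; [38, 9]]·[β₁, β₀]ᵀ = [-320, -24]ᵀ.
Determinant 404·9 − 38² = 2192.
β₁ = ((-320)·9 − 38·(-24))/2192 = -123/137; β₀ = (404·(-24) − 38·(-320))/2192 = 154/137.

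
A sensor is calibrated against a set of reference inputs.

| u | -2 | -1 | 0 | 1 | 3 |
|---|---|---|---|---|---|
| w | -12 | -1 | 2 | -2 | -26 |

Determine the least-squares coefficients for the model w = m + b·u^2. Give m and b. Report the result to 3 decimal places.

Sums needed: Σ1 = 5, Σu^2 = 15, Σu^2·u^2 = 99.
Moment sums: Σw = -39, Σu^2·w = -285.
det = 5·99 − 15² = 270.
m = ((-39)·99 − 15·(-285))/270 = 23/15; b = (5·(-285) − 15·(-39))/270 = -28/9.

m = 1.533, b = -3.111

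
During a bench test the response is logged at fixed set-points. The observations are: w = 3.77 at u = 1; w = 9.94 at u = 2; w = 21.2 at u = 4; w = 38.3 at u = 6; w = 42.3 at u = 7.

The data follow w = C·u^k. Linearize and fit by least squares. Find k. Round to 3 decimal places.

Linearized form: ln w = k·ln u + ln C. From the 5 transformed points,
AᵀA = [[9.3992, 5.8171]; [5.8171, 5]], rhs = [19.6444, 14.0679]ᵀ  (here Σln u = 5.8171, Σ(ln u)² = 9.3992, Σln w = 14.0679, Σln u·ln w = 19.6444).
Δ = 9.3992·5 − (5.8171)² = 13.1574; k = (19.6444·5 − 5.8171·14.0679)/13.1574 = 1.24550, ln C = (9.3992·14.0679 − 5.8171·19.6444)/13.1574 = 1.36453.

k = 1.246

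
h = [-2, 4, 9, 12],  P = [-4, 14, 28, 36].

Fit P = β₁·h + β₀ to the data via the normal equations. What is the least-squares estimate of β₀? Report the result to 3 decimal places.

The normal equations are: 245·β₁ + 23·β₀ = 748;  23·β₁ + 4·β₀ = 74.
(Σh·h = 245, Σh = 23, Σ1 = 4, Σh·P = 748, ΣP = 74.)
Eliminating β₀: 4·(row 1) − 23·(row 2) gives 451·β₁ = 4·748 − 23·74 = 1290, so β₁ = 1290/451.
Then β₀ = (74 − 23·(1290/451))/4 = 926/451.

β₀ = 2.053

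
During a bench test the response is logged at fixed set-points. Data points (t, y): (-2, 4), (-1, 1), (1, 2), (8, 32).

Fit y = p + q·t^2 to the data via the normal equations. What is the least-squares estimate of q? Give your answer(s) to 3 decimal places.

q = 0.479

The normal equations are: 4·p + 70·q = 39;  70·p + 4114·q = 2067.
Δ = 4·4114 − 70² = 11556.
p = (39·4114 − 70·2067)/11556 = 1313/963; q = (4·2067 − 70·39)/11556 = 923/1926.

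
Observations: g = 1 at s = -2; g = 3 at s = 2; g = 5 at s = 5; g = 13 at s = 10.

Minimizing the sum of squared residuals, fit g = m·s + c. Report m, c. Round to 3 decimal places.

Entries of AᵀA: Σs·s = 133, Σs = 15, Σ1 = 4.
And Σs·g = 159, Σg = 22.
Eliminating c: 4·(row 1) − 15·(row 2) gives 307·m = 4·159 − 15·22 = 306, so m = 306/307.
Then c = (22 − 15·(306/307))/4 = 541/307.

m = 0.997, c = 1.762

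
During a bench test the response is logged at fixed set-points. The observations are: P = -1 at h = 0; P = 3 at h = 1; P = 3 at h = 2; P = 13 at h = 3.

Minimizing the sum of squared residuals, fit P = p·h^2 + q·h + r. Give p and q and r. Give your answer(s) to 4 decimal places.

AᵀA·[p, q, r]ᵀ = AᵀP reads: 98·p + 36·q + 14·r = 132;  36·p + 14·q + 6·r = 48;  14·p + 6·q + 4·r = 18.
(Σh^2·h^2 = 98, Σh^2·h = 36, Σh^2 = 14, Σh·h = 14, Σh = 6, Σ1 = 4, Σh^2·P = 132, Σh·P = 48, ΣP = 18.)
Solving the 3×3 system (Gaussian elimination) gives p = 3/2, q = -3/10, r = -3/10.

p = 1.5000, q = -0.3000, r = -0.3000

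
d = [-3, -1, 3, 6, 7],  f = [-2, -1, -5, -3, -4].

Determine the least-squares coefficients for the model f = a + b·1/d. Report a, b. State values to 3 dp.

a = -3.369, b = -2.675

Sums needed: Σ1 = 5, Σ1/d = -29/42, Σ1/d·1/d = 249/196.
Moment sums: Σf = -15, Σ1/d·f = -15/14.
AᵀA·[a, b]ᵀ = Aᵀf becomes [[5, -29/42]; [-29/42, 249/196]]·[a, b]ᵀ = [-15, -15/14]ᵀ.
Determinant 5·(249/196) − (-29/42)² = 2591/441.
a = ((-15)·(249/196) − (-29/42)·(-15/14))/(2591/441) = -8730/2591; b = (5·(-15/14) − (-29/42)·(-15))/(2591/441) = -6930/2591.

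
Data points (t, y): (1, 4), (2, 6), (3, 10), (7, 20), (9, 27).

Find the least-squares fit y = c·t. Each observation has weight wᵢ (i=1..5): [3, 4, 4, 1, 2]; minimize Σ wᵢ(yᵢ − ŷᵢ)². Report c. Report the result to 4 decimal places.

c = 3.0301

Setting ∂/∂c … = 0 gives: 266·c = 806.
c = 806/266 = 3.03008.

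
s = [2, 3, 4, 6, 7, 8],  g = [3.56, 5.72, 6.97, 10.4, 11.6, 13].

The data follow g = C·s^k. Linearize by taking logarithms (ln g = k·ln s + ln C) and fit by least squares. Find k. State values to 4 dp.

Taking logs, ln g = k·ln s + ln C, so regress ln g on ln s.
Σln s = 8.9952, Σ(ln s)² = 14.9303, Σln g = 12.3131, Σln s·ln g = 19.7868.
Normal system: [[14.9303, 8.9952]; [8.9952, 6]]·[k, ln C]ᵀ = [19.7868, 12.3131]ᵀ.
Solving (det = 8.6686): k = 0.91852, ln C = 0.67514.

k = 0.9185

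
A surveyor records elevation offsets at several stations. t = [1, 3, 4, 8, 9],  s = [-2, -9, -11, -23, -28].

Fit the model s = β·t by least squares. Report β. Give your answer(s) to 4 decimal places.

Compute the Gram sums: Σt·t = 171.
And Σt·s = -509.
β = (-509)/171 = -2.97661.

β = -2.9766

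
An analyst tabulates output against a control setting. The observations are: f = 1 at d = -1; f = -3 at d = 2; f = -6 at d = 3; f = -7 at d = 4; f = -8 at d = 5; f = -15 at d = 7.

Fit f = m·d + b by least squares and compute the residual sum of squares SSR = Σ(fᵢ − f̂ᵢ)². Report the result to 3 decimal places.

SSR = 7.036

The normal equations are: 104·m + 20·b = -198;  20·m + 6·b = -38.
(Σd·d = 104, Σd = 20, Σ1 = 6, Σd·f = -198, Σf = -38.)
Δ = 104·6 − 20² = 224.
m = ((-198)·6 − 20·(-38))/224 = -107/56; b = (104·(-38) − 20·(-198))/224 = 1/28.
Residuals: -53/56, 11/14, -17/56, 17/28, 85/56, -93/56; SSR = 197/28.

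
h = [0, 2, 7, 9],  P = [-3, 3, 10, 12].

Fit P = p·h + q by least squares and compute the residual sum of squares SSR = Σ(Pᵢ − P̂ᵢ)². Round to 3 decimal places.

Compute the Gram sums: Σh·h = 134, Σh = 18, Σ1 = 4.
Right-hand side: Σh·P = 184, ΣP = 22.
AᵀA·[p, q]ᵀ = AᵀP becomes [[134, 18]; [18, 4]]·[p, q]ᵀ = [184, 22]ᵀ.
Eliminating q: 4·(row 1) − 18·(row 2) gives 212·p = 4·184 − 18·22 = 340, so p = 85/53.
Then q = (22 − 18·(85/53))/4 = -91/53.
Residuals: -68/53, 80/53, 26/53, -38/53; SSR = 248/53.

SSR = 4.679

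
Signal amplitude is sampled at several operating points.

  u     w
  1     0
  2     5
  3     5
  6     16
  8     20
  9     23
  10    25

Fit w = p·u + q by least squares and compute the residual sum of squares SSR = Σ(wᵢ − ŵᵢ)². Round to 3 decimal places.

From the data, Σu·u = 295, Σu = 39, Σ1 = 7.
For Xᵀw: Σu·w = 738, Σw = 94.
So XᵀX·[p, q]ᵀ = Xᵀw: [[295, 39]; [39, 7]]·[p, q]ᵀ = [738, 94]ᵀ.
det = 295·7 − 39² = 544.
p = (738·7 − 39·94)/544 = 375/136; q = (295·94 − 39·738)/544 = -263/136.
Residuals: -14/17, 193/136, -91/68, 189/136, -1/8, 2/17, -87/136; SSR = 233/34.

SSR = 6.853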